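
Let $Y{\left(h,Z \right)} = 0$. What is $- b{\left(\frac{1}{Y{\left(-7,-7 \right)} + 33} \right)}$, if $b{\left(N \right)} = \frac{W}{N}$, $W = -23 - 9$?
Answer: $1056$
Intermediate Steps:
$W = -32$
$b{\left(N \right)} = - \frac{32}{N}$
$- b{\left(\frac{1}{Y{\left(-7,-7 \right)} + 33} \right)} = - \frac{-32}{\frac{1}{0 + 33}} = - \frac{-32}{\frac{1}{33}} = - \left(-32\right) \frac{1}{\frac{1}{33}} = - \left(-32\right) 33 = \left(-1\right) \left(-1056\right) = 1056$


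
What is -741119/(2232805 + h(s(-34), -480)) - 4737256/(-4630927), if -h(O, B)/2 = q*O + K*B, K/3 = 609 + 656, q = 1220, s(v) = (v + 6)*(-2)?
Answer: 23756773295127/26578580341355 ≈ 0.89383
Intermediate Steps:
s(v) = -12 - 2*v (s(v) = (6 + v)*(-2) = -12 - 2*v)
K = 3795 (K = 3*(609 + 656) = 3*1265 = 3795)
h(O, B) = -7590*B - 2440*O (h(O, B) = -2*(1220*O + 3795*B) = -7590*B - 2440*O)
-741119/(2232805 + h(s(-34), -480)) - 4737256/(-4630927) = -741119/(2232805 + (-7590*(-480) - 2440*(-12 - 2*(-34)))) - 4737256/(-4630927) = -741119/(2232805 + (3643200 - 2440*(-12 + 68))) - 4737256*(-1/4630927) = -741119/(2232805 + (3643200 - 2440*56)) + 4737256/4630927 = -741119/(2232805 + (3643200 - 136640)) + 4737256/4630927 = -741119/(2232805 + 3506560) + 4737256/4630927 = -741119/5739365 + 4737256/4630927 = 23756773295127/26578580341355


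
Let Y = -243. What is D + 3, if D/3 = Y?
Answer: -726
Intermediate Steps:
D = -729 (D = 3*(-243) = -729)
D + 3 = -729 + 3 = -726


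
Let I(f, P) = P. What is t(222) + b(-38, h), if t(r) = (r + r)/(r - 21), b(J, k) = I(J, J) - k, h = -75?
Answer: 2627/67 ≈ 39.209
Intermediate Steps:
b(J, k) = J - k
t(r) = 2*r/(-21 + r) (t(r) = (2*r)/(-21 + r) = 2*r/(-21 + r))
t(222) + b(-38, h) = 2*222/(-21 + 222) + (-38 - 1*(-75)) = 2*222/201 + (-38 + 75) = 2*222*(1/201) + 37 = 148/67 + 37 = 2627/67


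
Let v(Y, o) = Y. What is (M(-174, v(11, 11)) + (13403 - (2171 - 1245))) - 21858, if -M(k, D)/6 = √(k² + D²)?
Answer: -9381 - 6*√30397 ≈ -10427.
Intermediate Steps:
M(k, D) = -6*√(D² + k²) (M(k, D) = -6*√(k² + D²) = -6*√(D² + k²))
(M(-174, v(11, 11)) + (13403 - (2171 - 1245))) - 21858 = (-6*√(11² + (-174)²) + (13403 - (2171 - 1245))) - 21858 = (-6*√(121 + 30276) + (13403 - 1*926)) - 21858 = (-6*√30397 + (13403 - 926)) - 21858 = (-6*√30397 + 12477) - 21858 = (12477 - 6*√30397) - 21858 = -9381 - 6*√30397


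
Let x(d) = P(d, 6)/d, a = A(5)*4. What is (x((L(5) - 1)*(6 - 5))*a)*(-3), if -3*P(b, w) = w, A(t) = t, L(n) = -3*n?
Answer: -15/2 ≈ -7.5000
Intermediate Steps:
P(b, w) = -w/3
a = 20 (a = 5*4 = 20)
x(d) = -2/d (x(d) = (-1/3*6)/d = -2/d)
(x((L(5) - 1)*(6 - 5))*a)*(-3) = (-2*1/((6 - 5)*(-3*5 - 1))*20)*(-3) = (-2/(-15 - 1)*20)*(-3) = (-2/((-16*1))*20)*(-3) = (-2/(-16)*20)*(-3) = (-2*(-1/16)*20)*(-3) = ((1/8)*20)*(-3) = (5/2)*(-3) = -15/2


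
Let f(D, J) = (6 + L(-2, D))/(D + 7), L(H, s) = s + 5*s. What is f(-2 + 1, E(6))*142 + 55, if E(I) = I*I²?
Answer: 55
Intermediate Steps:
L(H, s) = 6*s
E(I) = I³
f(D, J) = (6 + 6*D)/(7 + D) (f(D, J) = (6 + 6*D)/(D + 7) = (6 + 6*D)/(7 + D))
f(-2 + 1, E(6))*142 + 55 = (6*(1 + (-2 + 1))/(7 + (-2 + 1)))*142 + 55 = (6*(1 - 1)/(7 - 1))*142 + 55 = (6*0/6)*142 + 55 = (6*(⅙)*0)*142 + 55 = 0*142 + 55 = 0 + 55 = 55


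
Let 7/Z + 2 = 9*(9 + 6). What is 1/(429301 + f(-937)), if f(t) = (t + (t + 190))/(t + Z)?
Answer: 8901/3821224199 ≈ 2.3294e-6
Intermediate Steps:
Z = 1/19 (Z = 7/(-2 + 9*(9 + 6)) = 7/(-2 + 9*15) = 7/(-2 + 135) = 7/133 = 7*(1/133) = 1/19 ≈ 0.052632)
f(t) = (190 + 2*t)/(1/19 + t) (f(t) = (t + (t + 190))/(t + 1/19) = (t + (190 + t))/(1/19 + t) = (190 + 2*t)/(1/19 + t))
1/(429301 + f(-937)) = 1/(429301 + 38*(95 - 937)/(1 + 19*(-937))) = 1/(429301 + 38*(-842)/(1 - 17803)) = 1/(429301 + 38*(-842)/(-17802)) = 1/(429301 + 38*(-1/17802)*(-842)) = 1/(429301 + 15998/8901) = 1/(3821224199/8901) = 8901/3821224199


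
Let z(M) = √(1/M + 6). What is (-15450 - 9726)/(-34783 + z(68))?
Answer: 59547382944/82270281643 + 50352*√6953/82270281643 ≈ 0.72385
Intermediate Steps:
z(M) = √(6 + 1/M)
(-15450 - 9726)/(-34783 + z(68)) = (-15450 - 9726)/(-34783 + √(6 + 1/68)) = -25176/(-34783 + √(6 + 1/68)) = -25176/(-34783 + √(409/68)) = -25176/(-34783 + √6953/34)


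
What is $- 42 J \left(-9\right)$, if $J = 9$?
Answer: $3402$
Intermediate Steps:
$- 42 J \left(-9\right) = - 42 \cdot 9 \left(-9\right) = - 378 \left(-9\right) = \left(-1\right) \left(-3402\right) = 3402$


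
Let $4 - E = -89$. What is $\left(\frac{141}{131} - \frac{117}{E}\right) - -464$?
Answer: $\frac{1883566}{4061} \approx 463.82$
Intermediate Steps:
$E = 93$ ($E = 4 - -89 = 4 + 89 = 93$)
$\left(\frac{141}{131} - \frac{117}{E}\right) - -464 = \left(\frac{141}{131} - \frac{117}{93}\right) - -464 = \left(141 \cdot \frac{1}{131} - \frac{39}{31}\right) + 464 = \left(\frac{141}{131} - \frac{39}{31}\right) + 464 = - \frac{738}{4061} + 464 = \frac{1883566}{4061}$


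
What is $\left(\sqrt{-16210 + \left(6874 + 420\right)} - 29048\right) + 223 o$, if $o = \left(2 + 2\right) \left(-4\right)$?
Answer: $-32616 + 2 i \sqrt{2229} \approx -32616.0 + 94.425 i$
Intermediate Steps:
$o = -16$ ($o = 4 \left(-4\right) = -16$)
$\left(\sqrt{-16210 + \left(6874 + 420\right)} - 29048\right) + 223 o = \left(\sqrt{-16210 + \left(6874 + 420\right)} - 29048\right) + 223 \left(-16\right) = \left(\sqrt{-16210 + 7294} - 29048\right) - 3568 = \left(\sqrt{-8916} - 29048\right) - 3568 = \left(2 i \sqrt{2229} - 29048\right) - 3568 = \left(-29048 + 2 i \sqrt{2229}\right) - 3568 = -32616 + 2 i \sqrt{2229}$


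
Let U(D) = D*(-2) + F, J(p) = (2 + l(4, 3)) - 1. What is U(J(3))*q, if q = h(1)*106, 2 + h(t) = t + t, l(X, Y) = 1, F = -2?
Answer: 0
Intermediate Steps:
h(t) = -2 + 2*t (h(t) = -2 + (t + t) = -2 + 2*t)
J(p) = 2 (J(p) = (2 + 1) - 1 = 3 - 1 = 2)
U(D) = -2 - 2*D (U(D) = D*(-2) - 2 = -2*D - 2 = -2 - 2*D)
q = 0 (q = (-2 + 2*1)*106 = (-2 + 2)*106 = 0*106 = 0)
U(J(3))*q = (-2 - 2*2)*0 = (-2 - 4)*0 = -6*0 = 0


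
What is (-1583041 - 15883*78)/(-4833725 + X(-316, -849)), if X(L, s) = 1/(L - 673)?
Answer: 2790873935/4780554026 ≈ 0.58380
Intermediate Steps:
X(L, s) = 1/(-673 + L)
(-1583041 - 15883*78)/(-4833725 + X(-316, -849)) = (-1583041 - 15883*78)/(-4833725 + 1/(-673 - 316)) = (-1583041 - 1238874)/(-4833725 + 1/(-989)) = -2821915/(-4833725 - 1/989) = -2821915/(-4780554026/989) = -2821915*(-989/4780554026) = 2790873935/4780554026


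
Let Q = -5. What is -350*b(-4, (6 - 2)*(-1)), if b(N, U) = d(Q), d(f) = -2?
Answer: 700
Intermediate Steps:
b(N, U) = -2
-350*b(-4, (6 - 2)*(-1)) = -350*(-2) = 700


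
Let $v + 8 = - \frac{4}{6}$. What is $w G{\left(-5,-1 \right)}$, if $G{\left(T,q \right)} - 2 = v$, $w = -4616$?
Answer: $\frac{92320}{3} \approx 30773.0$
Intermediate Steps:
$v = - \frac{26}{3}$ ($v = -8 - \frac{4}{6} = -8 - \frac{2}{3} = - \frac{26}{3} \approx -8.6667$)
$G{\left(T,q \right)} = - \frac{20}{3}$ ($G{\left(T,q \right)} = 2 - \frac{26}{3} = - \frac{20}{3}$)
$w G{\left(-5,-1 \right)} = \left(-4616\right) \left(- \frac{20}{3}\right) = \frac{92320}{3}$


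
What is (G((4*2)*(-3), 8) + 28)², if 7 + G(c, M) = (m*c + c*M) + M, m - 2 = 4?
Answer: 94249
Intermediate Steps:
m = 6 (m = 2 + 4 = 6)
G(c, M) = -7 + M + 6*c + M*c (G(c, M) = -7 + ((6*c + c*M) + M) = -7 + ((6*c + M*c) + M) = -7 + (M + 6*c + M*c) = -7 + M + 6*c + M*c)
(G((4*2)*(-3), 8) + 28)² = ((-7 + 8 + 6*((4*2)*(-3)) + 8*((4*2)*(-3))) + 28)² = ((-7 + 8 + 6*(8*(-3)) + 8*(8*(-3))) + 28)² = ((-7 + 8 + 6*(-24) + 8*(-24)) + 28)² = ((-7 + 8 - 144 - 192) + 28)² = (-335 + 28)² = (-307)² = 94249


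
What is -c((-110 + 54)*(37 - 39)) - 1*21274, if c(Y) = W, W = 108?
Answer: -21382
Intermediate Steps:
c(Y) = 108
-c((-110 + 54)*(37 - 39)) - 1*21274 = -1*108 - 1*21274 = -108 - 21274 = -21382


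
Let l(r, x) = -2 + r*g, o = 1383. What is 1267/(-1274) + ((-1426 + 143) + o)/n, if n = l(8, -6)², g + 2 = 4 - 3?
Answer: 1/182 ≈ 0.0054945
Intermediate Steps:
g = -1 (g = -2 + (4 - 3) = -2 + 1 = -1)
l(r, x) = -2 - r (l(r, x) = -2 + r*(-1) = -2 - r)
n = 100 (n = (-2 - 1*8)² = (-2 - 8)² = (-10)² = 100)
1267/(-1274) + ((-1426 + 143) + o)/n = 1267/(-1274) + ((-1426 + 143) + 1383)/100 = 1267*(-1/1274) + (-1283 + 1383)*(1/100) = -181/182 + 100*(1/100) = -181/182 + 1 = 1/182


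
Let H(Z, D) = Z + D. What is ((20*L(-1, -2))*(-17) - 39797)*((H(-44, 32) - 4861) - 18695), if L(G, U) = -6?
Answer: 889856976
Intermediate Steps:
H(Z, D) = D + Z
((20*L(-1, -2))*(-17) - 39797)*((H(-44, 32) - 4861) - 18695) = ((20*(-6))*(-17) - 39797)*(((32 - 44) - 4861) - 18695) = (-120*(-17) - 39797)*((-12 - 4861) - 18695) = (2040 - 39797)*(-4873 - 18695) = -37757*(-23568) = 889856976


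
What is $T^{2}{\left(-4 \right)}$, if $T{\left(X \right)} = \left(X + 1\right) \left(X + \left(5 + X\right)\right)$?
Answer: $81$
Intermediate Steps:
$T{\left(X \right)} = \left(1 + X\right) \left(5 + 2 X\right)$
$T^{2}{\left(-4 \right)} = \left(5 + 2 \left(-4\right)^{2} + 7 \left(-4\right)\right)^{2} = \left(5 + 2 \cdot 16 - 28\right)^{2} = \left(5 + 32 - 28\right)^{2} = 9^{2} = 81$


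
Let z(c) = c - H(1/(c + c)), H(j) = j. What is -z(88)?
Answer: -15487/176 ≈ -87.994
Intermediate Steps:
z(c) = c - 1/(2*c) (z(c) = c - 1/(c + c) = c - 1/(2*c))
-z(88) = -(88 - 1/2/88) = -(88 - 1/2*1/88) = -(88 - 1/176) = -1*15487/176 = -15487/176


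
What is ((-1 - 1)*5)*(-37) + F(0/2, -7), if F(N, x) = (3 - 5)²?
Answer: 374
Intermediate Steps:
F(N, x) = 4 (F(N, x) = (-2)² = 4)
((-1 - 1)*5)*(-37) + F(0/2, -7) = ((-1 - 1)*5)*(-37) + 4 = -2*5*(-37) + 4 = -10*(-37) + 4 = 370 + 4 = 374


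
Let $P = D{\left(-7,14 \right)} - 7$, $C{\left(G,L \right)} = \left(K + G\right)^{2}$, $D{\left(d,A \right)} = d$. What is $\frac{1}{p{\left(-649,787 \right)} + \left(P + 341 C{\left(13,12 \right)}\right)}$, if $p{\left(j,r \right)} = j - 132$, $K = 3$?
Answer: $\frac{1}{86501} \approx 1.1561 \cdot 10^{-5}$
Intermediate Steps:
$p{\left(j,r \right)} = -132 + j$ ($p{\left(j,r \right)} = j - 132 = -132 + j$)
$C{\left(G,L \right)} = \left(3 + G\right)^{2}$
$P = -14$ ($P = -7 - 7 = -14$)
$\frac{1}{p{\left(-649,787 \right)} + \left(P + 341 C{\left(13,12 \right)}\right)} = \frac{1}{\left(-132 - 649\right) - \left(14 - 341 \left(3 + 13\right)^{2}\right)} = \frac{1}{-781 - \left(14 - 341 \cdot 16^{2}\right)} = \frac{1}{-781 + \left(-14 + 341 \cdot 256\right)} = \frac{1}{-781 + \left(-14 + 87296\right)} = \frac{1}{-781 + 87282} = \frac{1}{86501}$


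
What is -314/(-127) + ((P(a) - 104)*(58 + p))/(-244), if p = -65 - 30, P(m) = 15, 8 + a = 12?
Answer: -341595/30988 ≈ -11.023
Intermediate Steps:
a = 4 (a = -8 + 12 = 4)
p = -95
-314/(-127) + ((P(a) - 104)*(58 + p))/(-244) = -314/(-127) + ((15 - 104)*(58 - 95))/(-244) = -314*(-1/127) - 89*(-37)*(-1/244) = 314/127 + 3293*(-1/244) = 314/127 - 3293/244 = -341595/30988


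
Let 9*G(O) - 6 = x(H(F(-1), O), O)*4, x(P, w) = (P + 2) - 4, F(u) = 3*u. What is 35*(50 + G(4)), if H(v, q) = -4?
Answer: 1680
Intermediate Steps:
x(P, w) = -2 + P (x(P, w) = (2 + P) - 4 = -2 + P)
G(O) = -2 (G(O) = ⅔ + ((-2 - 4)*4)/9 = ⅔ + (-6*4)/9 = ⅔ + (⅑)*(-24) = ⅔ - 8/3 = -2)
35*(50 + G(4)) = 35*(50 - 2) = 35*48 = 1680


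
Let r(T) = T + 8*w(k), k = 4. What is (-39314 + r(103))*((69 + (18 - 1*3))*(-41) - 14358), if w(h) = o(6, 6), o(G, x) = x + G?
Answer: 696325230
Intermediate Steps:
o(G, x) = G + x
w(h) = 12 (w(h) = 6 + 6 = 12)
r(T) = 96 + T (r(T) = T + 8*12 = T + 96 = 96 + T)
(-39314 + r(103))*((69 + (18 - 1*3))*(-41) - 14358) = (-39314 + (96 + 103))*((69 + (18 - 1*3))*(-41) - 14358) = (-39314 + 199)*((69 + (18 - 3))*(-41) - 14358) = -39115*((69 + 15)*(-41) - 14358) = -39115*(84*(-41) - 14358) = -39115*(-3444 - 14358) = -39115*(-17802) = 696325230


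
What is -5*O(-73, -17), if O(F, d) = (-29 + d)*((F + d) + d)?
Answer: -24610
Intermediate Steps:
O(F, d) = (-29 + d)*(F + 2*d)
-5*O(-73, -17) = -5*(-58*(-17) - 29*(-73) + 2*(-17)² - 73*(-17)) = -5*(986 + 2117 + 2*289 + 1241) = -5*(986 + 2117 + 578 + 1241) = -5*4922 = -24610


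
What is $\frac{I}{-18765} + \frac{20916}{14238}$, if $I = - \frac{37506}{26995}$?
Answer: $\frac{28031131076}{19080470925} \approx 1.4691$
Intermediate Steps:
$I = - \frac{37506}{26995}$ ($I = \left(-37506\right) \frac{1}{26995} = - \frac{37506}{26995} \approx -1.3894$)
$\frac{I}{-18765} + \frac{20916}{14238} = - \frac{37506}{26995 \left(-18765\right)} + \frac{20916}{14238} = \left(- \frac{37506}{26995}\right) \left(- \frac{1}{18765}\right) + 20916 \cdot \frac{1}{14238} = \frac{12502}{168853725} + \frac{166}{113} = \frac{28031131076}{19080470925}$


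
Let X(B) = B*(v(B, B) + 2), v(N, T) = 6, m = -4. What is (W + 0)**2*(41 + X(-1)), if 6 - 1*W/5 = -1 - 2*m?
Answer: 825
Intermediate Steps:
W = -5 (W = 30 - 5*(-1 - 2*(-4)) = 30 - 5*(-1 + 8) = 30 - 5*7 = 30 - 35 = -5)
X(B) = 8*B (X(B) = B*(6 + 2) = B*8 = 8*B)
(W + 0)**2*(41 + X(-1)) = (-5 + 0)**2*(41 + 8*(-1)) = (-5)**2*(41 - 8) = 25*33 = 825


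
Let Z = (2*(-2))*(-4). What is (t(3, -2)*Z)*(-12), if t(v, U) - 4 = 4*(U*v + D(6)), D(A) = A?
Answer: -768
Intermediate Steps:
Z = 16 (Z = -4*(-4) = 16)
t(v, U) = 28 + 4*U*v (t(v, U) = 4 + 4*(U*v + 6) = 4 + 4*(6 + U*v) = 4 + (24 + 4*U*v) = 28 + 4*U*v)
(t(3, -2)*Z)*(-12) = ((28 + 4*(-2)*3)*16)*(-12) = ((28 - 24)*16)*(-12) = (4*16)*(-12) = 64*(-12) = -768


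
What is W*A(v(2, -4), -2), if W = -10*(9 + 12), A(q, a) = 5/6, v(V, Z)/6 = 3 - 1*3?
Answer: -175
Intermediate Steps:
v(V, Z) = 0 (v(V, Z) = 6*(3 - 1*3) = 6*(3 - 3) = 6*0 = 0)
A(q, a) = ⅚ (A(q, a) = 5*(⅙) = ⅚)
W = -210 (W = -10*21 = -210)
W*A(v(2, -4), -2) = -210*⅚ = -175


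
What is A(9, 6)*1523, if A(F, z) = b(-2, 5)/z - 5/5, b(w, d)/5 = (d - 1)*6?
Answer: 28937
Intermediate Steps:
b(w, d) = -30 + 30*d (b(w, d) = 5*((d - 1)*6) = 5*((-1 + d)*6) = 5*(-6 + 6*d) = -30 + 30*d)
A(F, z) = -1 + 120/z (A(F, z) = (-30 + 30*5)/z - 5/5 = (-30 + 150)/z - 5*1/5 = 120/z - 1 = -1 + 120/z)
A(9, 6)*1523 = ((120 - 1*6)/6)*1523 = ((120 - 6)/6)*1523 = ((1/6)*114)*1523 = 19*1523 = 28937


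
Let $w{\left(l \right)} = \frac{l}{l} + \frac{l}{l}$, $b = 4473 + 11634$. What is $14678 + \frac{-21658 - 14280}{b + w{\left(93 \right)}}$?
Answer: $\frac{236411964}{16109} \approx 14676.0$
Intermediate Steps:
$b = 16107$
$w{\left(l \right)} = 2$ ($w{\left(l \right)} = 1 + 1 = 2$)
$14678 + \frac{-21658 - 14280}{b + w{\left(93 \right)}} = 14678 + \frac{-21658 - 14280}{16107 + 2} = 14678 - \frac{35938}{16109} = \frac{236411964}{16109}$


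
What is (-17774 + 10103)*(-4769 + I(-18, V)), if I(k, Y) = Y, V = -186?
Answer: 38009805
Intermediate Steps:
(-17774 + 10103)*(-4769 + I(-18, V)) = (-17774 + 10103)*(-4769 - 186) = -7671*(-4955) = 38009805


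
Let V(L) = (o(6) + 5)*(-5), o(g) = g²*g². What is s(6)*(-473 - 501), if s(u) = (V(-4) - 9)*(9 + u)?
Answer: 95169540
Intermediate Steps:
o(g) = g⁴
V(L) = -6505 (V(L) = (6⁴ + 5)*(-5) = (1296 + 5)*(-5) = 1301*(-5) = -6505)
s(u) = -58626 - 6514*u (s(u) = (-6505 - 9)*(9 + u) = -6514*(9 + u) = -58626 - 6514*u)
s(6)*(-473 - 501) = (-58626 - 6514*6)*(-473 - 501) = (-58626 - 39084)*(-974) = -97710*(-974) = 95169540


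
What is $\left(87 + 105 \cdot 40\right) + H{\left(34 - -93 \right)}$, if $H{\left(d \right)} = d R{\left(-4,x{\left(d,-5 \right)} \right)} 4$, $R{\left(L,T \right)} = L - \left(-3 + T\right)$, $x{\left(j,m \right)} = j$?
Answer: $-60737$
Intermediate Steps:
$R{\left(L,T \right)} = 3 + L - T$ ($R{\left(L,T \right)} = L - \left(-3 + T\right) = 3 + L - T$)
$H{\left(d \right)} = 4 d \left(-1 - d\right)$ ($H{\left(d \right)} = d \left(3 - 4 - d\right) 4 = d \left(-1 - d\right) 4 = 4 d \left(-1 - d\right)$)
$\left(87 + 105 \cdot 40\right) + H{\left(34 - -93 \right)} = \left(87 + 105 \cdot 40\right) - 4 \left(34 - -93\right) \left(1 + \left(34 - -93\right)\right) = \left(87 + 4200\right) - 4 \left(34 + 93\right) \left(1 + \left(34 + 93\right)\right) = 4287 - 508 \left(1 + 127\right) = 4287 - 508 \cdot 128 = 4287 - 65024 = -60737$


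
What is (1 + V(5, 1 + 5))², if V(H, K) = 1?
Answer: 4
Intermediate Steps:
(1 + V(5, 1 + 5))² = (1 + 1)² = 2² = 4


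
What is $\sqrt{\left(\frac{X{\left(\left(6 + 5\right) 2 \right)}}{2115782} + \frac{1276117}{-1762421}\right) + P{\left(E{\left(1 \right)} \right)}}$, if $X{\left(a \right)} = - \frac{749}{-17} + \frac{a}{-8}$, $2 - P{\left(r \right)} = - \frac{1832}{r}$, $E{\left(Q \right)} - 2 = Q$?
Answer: $\frac{\sqrt{88526276167834888037156239316358}}{380347660078644} \approx 24.737$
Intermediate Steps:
$E{\left(Q \right)} = 2 + Q$
$P{\left(r \right)} = 2 + \frac{1832}{r}$ ($P{\left(r \right)} = 2 - - \frac{1832}{r} = 2 + \frac{1832}{r}$)
$X{\left(a \right)} = \frac{749}{17} - \frac{a}{8}$ ($X{\left(a \right)} = \left(-749\right) \left(- \frac{1}{17}\right) + a \left(- \frac{1}{8}\right) = \frac{749}{17} - \frac{a}{8}$)
$\sqrt{\left(\frac{X{\left(\left(6 + 5\right) 2 \right)}}{2115782} + \frac{1276117}{-1762421}\right) + P{\left(E{\left(1 \right)} \right)}} = \sqrt{\left(\frac{\frac{749}{17} - \frac{\left(6 + 5\right) 2}{8}}{2115782} + \frac{1276117}{-1762421}\right) + \left(2 + \frac{1832}{2 + 1}\right)} = \sqrt{\left(\left(\frac{749}{17} - \frac{11 \cdot 2}{8}\right) \frac{1}{2115782} + 1276117 \left(- \frac{1}{1762421}\right)\right) + \left(2 + \frac{1832}{3}\right)} = \sqrt{\left(\left(\frac{749}{17} - \frac{11}{4}\right) \frac{1}{2115782} - \frac{1276117}{1762421}\right) + \left(2 + 1832 \cdot \frac{1}{3}\right)} = \sqrt{\left(\left(\frac{749}{17} - \frac{11}{4}\right) \frac{1}{2115782} - \frac{1276117}{1762421}\right) + \left(2 + \frac{1832}{3}\right)} = \sqrt{\left(\frac{2809}{68} \cdot \frac{1}{2115782} - \frac{1276117}{1762421}\right) + \frac{1838}{3}} = \sqrt{\left(\frac{2809}{143873176} - \frac{1276117}{1762421}\right) + \frac{1838}{3}} = \sqrt{- \frac{183594055097003}{253565106719096} + \frac{1838}{3}} = \sqrt{\frac{465501883984407439}{760695320157288}} = \frac{\sqrt{88526276167834888037156239316358}}{380347660078644}$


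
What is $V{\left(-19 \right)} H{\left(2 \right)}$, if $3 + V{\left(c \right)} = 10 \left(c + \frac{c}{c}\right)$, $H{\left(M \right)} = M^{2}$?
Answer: $-732$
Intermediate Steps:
$V{\left(c \right)} = 7 + 10 c$ ($V{\left(c \right)} = -3 + 10 \left(c + \frac{c}{c}\right) = -3 + 10 \left(c + 1\right) = -3 + 10 \left(1 + c\right) = -3 + \left(10 + 10 c\right) = 7 + 10 c$)
$V{\left(-19 \right)} H{\left(2 \right)} = \left(7 + 10 \left(-19\right)\right) 2^{2} = \left(7 - 190\right) 4 = \left(-183\right) 4 = -732$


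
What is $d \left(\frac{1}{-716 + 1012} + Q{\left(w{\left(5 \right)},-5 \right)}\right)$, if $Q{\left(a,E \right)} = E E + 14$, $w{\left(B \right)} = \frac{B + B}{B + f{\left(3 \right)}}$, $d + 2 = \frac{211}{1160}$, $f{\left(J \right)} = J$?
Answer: $- \frac{131613}{1856} \approx -70.912$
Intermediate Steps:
$d = - \frac{2109}{1160}$ ($d = -2 + \frac{211}{1160} = - \frac{2109}{1160} \approx -1.8181$)
$w{\left(B \right)} = \frac{2 B}{3 + B}$ ($w{\left(B \right)} = \frac{B + B}{B + 3} = \frac{2 B}{3 + B}$)
$Q{\left(a,E \right)} = 14 + E^{2}$ ($Q{\left(a,E \right)} = E^{2} + 14 = 14 + E^{2}$)
$d \left(\frac{1}{-716 + 1012} + Q{\left(w{\left(5 \right)},-5 \right)}\right) = - \frac{2109 \left(\frac{1}{-716 + 1012} + \left(14 + \left(-5\right)^{2}\right)\right)}{1160} = - \frac{2109 \left(\frac{1}{296} + \left(14 + 25\right)\right)}{1160} = - \frac{2109 \left(\frac{1}{296} + 39\right)}{1160} = \left(- \frac{2109}{1160}\right) \frac{11545}{296} = - \frac{131613}{1856}$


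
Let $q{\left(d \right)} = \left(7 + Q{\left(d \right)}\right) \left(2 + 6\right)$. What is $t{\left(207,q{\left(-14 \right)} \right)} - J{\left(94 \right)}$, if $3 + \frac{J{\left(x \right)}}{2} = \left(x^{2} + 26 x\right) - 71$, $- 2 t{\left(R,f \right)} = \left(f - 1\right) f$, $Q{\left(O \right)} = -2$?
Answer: $-23192$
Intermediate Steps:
$q{\left(d \right)} = 40$ ($q{\left(d \right)} = \left(7 - 2\right) \left(2 + 6\right) = 5 \cdot 8 = 40$)
$t{\left(R,f \right)} = - \frac{f \left(-1 + f\right)}{2}$ ($t{\left(R,f \right)} = - \frac{\left(f - 1\right) f}{2} = - \frac{\left(-1 + f\right) f}{2} = - \frac{f \left(-1 + f\right)}{2}$)
$J{\left(x \right)} = -148 + 2 x^{2} + 52 x$ ($J{\left(x \right)} = -6 + 2 \left(\left(x^{2} + 26 x\right) - 71\right) = -6 + 2 \left(-71 + x^{2} + 26 x\right) = -6 + \left(-142 + 2 x^{2} + 52 x\right) = -148 + 2 x^{2} + 52 x$)
$t{\left(207,q{\left(-14 \right)} \right)} - J{\left(94 \right)} = \frac{1}{2} \cdot 40 \left(1 - 40\right) - \left(-148 + 2 \cdot 94^{2} + 52 \cdot 94\right) = \frac{1}{2} \cdot 40 \left(1 - 40\right) - \left(-148 + 2 \cdot 8836 + 4888\right) = \frac{1}{2} \cdot 40 \left(-39\right) - \left(-148 + 17672 + 4888\right) = -780 - 22412 = -23192$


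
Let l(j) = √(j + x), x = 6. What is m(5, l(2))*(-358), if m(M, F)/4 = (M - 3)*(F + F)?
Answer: -11456*√2 ≈ -16201.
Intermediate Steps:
l(j) = √(6 + j) (l(j) = √(j + 6) = √(6 + j))
m(M, F) = 8*F*(-3 + M) (m(M, F) = 4*((M - 3)*(F + F)) = 4*((-3 + M)*(2*F)) = 4*(2*F*(-3 + M)) = 8*F*(-3 + M))
m(5, l(2))*(-358) = (8*√(6 + 2)*(-3 + 5))*(-358) = (8*√8*2)*(-358) = (8*(2*√2)*2)*(-358) = (32*√2)*(-358) = -11456*√2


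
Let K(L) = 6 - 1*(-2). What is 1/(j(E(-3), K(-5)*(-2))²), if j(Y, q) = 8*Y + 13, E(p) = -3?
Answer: 1/121 ≈ 0.0082645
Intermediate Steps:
K(L) = 8 (K(L) = 6 + 2 = 8)
j(Y, q) = 13 + 8*Y
1/(j(E(-3), K(-5)*(-2))²) = 1/((13 + 8*(-3))²) = 1/((13 - 24)²) = 1/((-11)²) = 1/121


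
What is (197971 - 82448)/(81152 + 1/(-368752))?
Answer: 42599337296/29924962303 ≈ 1.4235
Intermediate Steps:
(197971 - 82448)/(81152 + 1/(-368752)) = 115523/(81152 - 1/368752) = 115523/(29924962303/368752) = 115523*(368752/29924962303) = 42599337296/29924962303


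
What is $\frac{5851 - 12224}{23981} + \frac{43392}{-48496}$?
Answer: $- \frac{84353035}{72686411} \approx -1.1605$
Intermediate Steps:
$\frac{5851 - 12224}{23981} + \frac{43392}{-48496} = \left(-6373\right) \frac{1}{23981} + 43392 \left(- \frac{1}{48496}\right) = - \frac{6373}{23981} - \frac{2712}{3031} = - \frac{84353035}{72686411}$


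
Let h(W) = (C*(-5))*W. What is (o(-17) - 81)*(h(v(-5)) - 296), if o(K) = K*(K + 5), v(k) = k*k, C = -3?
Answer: 9717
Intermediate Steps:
v(k) = k²
o(K) = K*(5 + K)
h(W) = 15*W (h(W) = (-3*(-5))*W = 15*W)
(o(-17) - 81)*(h(v(-5)) - 296) = (-17*(5 - 17) - 81)*(15*(-5)² - 296) = (-17*(-12) - 81)*(15*25 - 296) = (204 - 81)*(375 - 296) = 123*79 = 9717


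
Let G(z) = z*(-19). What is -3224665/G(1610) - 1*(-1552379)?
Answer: 9498099655/6118 ≈ 1.5525e+6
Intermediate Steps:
G(z) = -19*z
-3224665/G(1610) - 1*(-1552379) = -3224665/((-19*1610)) - 1*(-1552379) = -3224665/(-30590) + 1552379 = -3224665*(-1/30590) + 1552379 = 644933/6118 + 1552379 = 9498099655/6118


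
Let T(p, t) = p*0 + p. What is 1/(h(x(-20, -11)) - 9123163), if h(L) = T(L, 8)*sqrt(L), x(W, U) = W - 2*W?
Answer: -9123163/83232103116569 - 40*sqrt(5)/83232103116569 ≈ -1.0961e-7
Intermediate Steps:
x(W, U) = -W
T(p, t) = p (T(p, t) = 0 + p = p)
h(L) = L**(3/2) (h(L) = L*sqrt(L) = L**(3/2))
1/(h(x(-20, -11)) - 9123163) = 1/((-1*(-20))**(3/2) - 9123163) = 1/(20**(3/2) - 9123163) = 1/(40*sqrt(5) - 9123163) = 1/(-9123163 + 40*sqrt(5))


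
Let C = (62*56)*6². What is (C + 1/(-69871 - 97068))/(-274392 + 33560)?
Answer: -20866039487/40204253248 ≈ -0.51900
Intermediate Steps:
C = 124992 (C = 3472*36 = 124992)
(C + 1/(-69871 - 97068))/(-274392 + 33560) = (124992 + 1/(-69871 - 97068))/(-274392 + 33560) = (124992 + 1/(-166939))/(-240832) = (124992 - 1/166939)*(-1/240832) = (20866039487/166939)*(-1/240832) = -20866039487/40204253248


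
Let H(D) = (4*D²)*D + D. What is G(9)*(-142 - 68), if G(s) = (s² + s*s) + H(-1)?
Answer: -32970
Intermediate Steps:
H(D) = D + 4*D³ (H(D) = 4*D³ + D = D + 4*D³)
G(s) = -5 + 2*s² (G(s) = (s² + s*s) + (-1 + 4*(-1)³) = (s² + s²) + (-1 + 4*(-1)) = 2*s² + (-1 - 4) = 2*s² - 5 = -5 + 2*s²)
G(9)*(-142 - 68) = (-5 + 2*9²)*(-142 - 68) = (-5 + 2*81)*(-210) = (-5 + 162)*(-210) = 157*(-210) = -32970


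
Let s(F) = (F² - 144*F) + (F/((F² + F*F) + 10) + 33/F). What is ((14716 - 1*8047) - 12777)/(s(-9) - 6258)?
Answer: 3151728/2520515 ≈ 1.2504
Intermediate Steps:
s(F) = F² - 144*F + 33/F + F/(10 + 2*F²) (s(F) = (F² - 144*F) + (F/((F² + F²) + 10) + 33/F) = (F² - 144*F) + (F/(2*F² + 10) + 33/F) = (F² - 144*F) + (F/(10 + 2*F²) + 33/F) = (F² - 144*F) + (33/F + F/(10 + 2*F²)) = F² - 144*F + 33/F + F/(10 + 2*F²))
((14716 - 1*8047) - 12777)/(s(-9) - 6258) = ((14716 - 1*8047) - 12777)/((165 + (-9)⁵ - 144*(-9)⁴ + 5*(-9)³ - 1373/2*(-9)²)/((-9)*(5 + (-9)²)) - 6258) = ((14716 - 8047) - 12777)/(-(165 - 59049 - 144*6561 + 5*(-729) - 1373/2*81)/(9*(5 + 81)) - 6258) = (6669 - 12777)/(-⅑*(165 - 59049 - 944784 - 3645 - 111213/2)/86 - 6258) = -6108/(-⅑*1/86*(-2125839/2) - 6258) = -6108/(708613/516 - 6258) = -6108/(-2520515/516) = -6108*(-516/2520515) = 3151728/2520515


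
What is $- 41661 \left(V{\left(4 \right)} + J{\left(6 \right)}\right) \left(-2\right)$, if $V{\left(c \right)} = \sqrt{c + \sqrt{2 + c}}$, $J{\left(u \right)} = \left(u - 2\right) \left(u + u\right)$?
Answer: $3999456 + 83322 \sqrt{4 + \sqrt{6}} \approx 4.2111 \cdot 10^{6}$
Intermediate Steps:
$J{\left(u \right)} = 2 u \left(-2 + u\right)$ ($J{\left(u \right)} = \left(-2 + u\right) 2 u = 2 u \left(-2 + u\right)$)
$- 41661 \left(V{\left(4 \right)} + J{\left(6 \right)}\right) \left(-2\right) = - 41661 \left(\sqrt{4 + \sqrt{2 + 4}} + 2 \cdot 6 \left(-2 + 6\right)\right) \left(-2\right) = - 41661 \left(\sqrt{4 + \sqrt{6}} + 2 \cdot 6 \cdot 4\right) \left(-2\right) = - 41661 \left(\sqrt{4 + \sqrt{6}} + 48\right) \left(-2\right) = - 41661 \left(48 + \sqrt{4 + \sqrt{6}}\right) \left(-2\right) = - 41661 \left(-96 - 2 \sqrt{4 + \sqrt{6}}\right) = 3999456 + 83322 \sqrt{4 + \sqrt{6}}$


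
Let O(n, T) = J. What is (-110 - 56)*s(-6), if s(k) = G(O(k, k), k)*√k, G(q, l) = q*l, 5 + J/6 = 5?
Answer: 0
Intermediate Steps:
J = 0 (J = -30 + 6*5 = -30 + 30 = 0)
O(n, T) = 0
G(q, l) = l*q
s(k) = 0 (s(k) = (k*0)*√k = 0*√k = 0)
(-110 - 56)*s(-6) = (-110 - 56)*0 = -166*0 = 0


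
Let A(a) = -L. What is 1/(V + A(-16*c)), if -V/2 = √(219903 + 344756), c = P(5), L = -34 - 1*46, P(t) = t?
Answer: -20/563059 - √564659/1126118 ≈ -0.00070280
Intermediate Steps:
L = -80 (L = -34 - 46 = -80)
c = 5
V = -2*√564659 (V = -2*√(219903 + 344756) = -2*√564659 ≈ -1502.9)
A(a) = 80 (A(a) = -1*(-80) = 80)
1/(V + A(-16*c)) = 1/(-2*√564659 + 80) = 1/(80 - 2*√564659)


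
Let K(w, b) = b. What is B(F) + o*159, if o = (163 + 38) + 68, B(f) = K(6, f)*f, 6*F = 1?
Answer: 1539757/36 ≈ 42771.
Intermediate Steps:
F = ⅙ (F = (⅙)*1 = ⅙ ≈ 0.16667)
B(f) = f² (B(f) = f*f = f²)
o = 269 (o = 201 + 68 = 269)
B(F) + o*159 = (⅙)² + 269*159 = 1/36 + 42771 = 1539757/36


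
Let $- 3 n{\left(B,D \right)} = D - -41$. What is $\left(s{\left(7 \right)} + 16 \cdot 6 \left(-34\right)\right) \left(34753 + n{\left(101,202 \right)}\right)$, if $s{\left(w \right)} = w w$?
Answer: $-111470480$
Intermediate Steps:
$n{\left(B,D \right)} = - \frac{41}{3} - \frac{D}{3}$ ($n{\left(B,D \right)} = - \frac{D - -41}{3} = - \frac{D + 41}{3} = - \frac{41 + D}{3} = - \frac{41}{3} - \frac{D}{3}$)
$s{\left(w \right)} = w^{2}$
$\left(s{\left(7 \right)} + 16 \cdot 6 \left(-34\right)\right) \left(34753 + n{\left(101,202 \right)}\right) = \left(7^{2} + 16 \cdot 6 \left(-34\right)\right) \left(34753 - 81\right) = \left(49 + 96 \left(-34\right)\right) \left(34753 - 81\right) = \left(49 - 3264\right) \left(34753 - 81\right) = \left(-3215\right) 34672 = -111470480$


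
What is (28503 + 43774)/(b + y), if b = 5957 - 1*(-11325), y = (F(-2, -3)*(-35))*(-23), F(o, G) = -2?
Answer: 72277/15672 ≈ 4.6119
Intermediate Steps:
y = -1610 (y = -2*(-35)*(-23) = 70*(-23) = -1610)
b = 17282 (b = 5957 + 11325 = 17282)
(28503 + 43774)/(b + y) = (28503 + 43774)/(17282 - 1610) = 72277/15672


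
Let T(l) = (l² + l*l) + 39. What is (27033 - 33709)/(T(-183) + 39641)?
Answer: -3338/53329 ≈ -0.062593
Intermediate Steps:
T(l) = 39 + 2*l² (T(l) = (l² + l²) + 39 = 2*l² + 39 = 39 + 2*l²)
(27033 - 33709)/(T(-183) + 39641) = (27033 - 33709)/((39 + 2*(-183)²) + 39641) = -6676/((39 + 2*33489) + 39641) = -6676/((39 + 66978) + 39641) = -6676/(67017 + 39641) = -6676/106658 = -6676*1/106658 = -3338/53329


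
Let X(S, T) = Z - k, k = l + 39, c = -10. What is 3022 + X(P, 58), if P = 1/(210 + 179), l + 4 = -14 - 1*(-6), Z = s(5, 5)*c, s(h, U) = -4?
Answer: 3035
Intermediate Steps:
Z = 40 (Z = -4*(-10) = 40)
l = -12 (l = -4 + (-14 - 1*(-6)) = -4 + (-14 + 6) = -4 - 8 = -12)
k = 27 (k = -12 + 39 = 27)
P = 1/389 ≈ 0.0025707
X(S, T) = 13 (X(S, T) = 40 - 1*27 = 40 - 27 = 13)
3022 + X(P, 58) = 3022 + 13 = 3035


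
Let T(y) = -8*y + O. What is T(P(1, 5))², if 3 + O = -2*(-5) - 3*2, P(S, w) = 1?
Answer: 49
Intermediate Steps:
O = 1 (O = -3 + (-2*(-5) - 3*2) = -3 + (10 - 6) = -3 + 4 = 1)
T(y) = 1 - 8*y (T(y) = -8*y + 1 = 1 - 8*y)
T(P(1, 5))² = (1 - 8*1)² = (1 - 8)² = (-7)² = 49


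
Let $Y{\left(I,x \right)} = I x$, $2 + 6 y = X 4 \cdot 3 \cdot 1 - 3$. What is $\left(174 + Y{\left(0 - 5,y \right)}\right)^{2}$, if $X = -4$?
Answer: $\frac{1713481}{36} \approx 47597.0$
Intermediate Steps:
$y = - \frac{53}{6}$ ($y = - \frac{1}{3} + \frac{\left(-4\right) 4 \cdot 3 \cdot 1 - 3}{6} = - \frac{1}{3} + \frac{\left(-16\right) 3 \cdot 1 - 3}{6} = - \frac{1}{3} + \frac{\left(-48\right) 1 - 3}{6} = - \frac{1}{3} + \frac{-48 - 3}{6} = - \frac{1}{3} + \frac{1}{6} \left(-51\right) = - \frac{1}{3} - \frac{17}{2} = - \frac{53}{6} \approx -8.8333$)
$\left(174 + Y{\left(0 - 5,y \right)}\right)^{2} = \left(174 + \left(0 - 5\right) \left(- \frac{53}{6}\right)\right)^{2} = \left(174 - - \frac{265}{6}\right)^{2} = \left(174 + \frac{265}{6}\right)^{2} = \left(\frac{1309}{6}\right)^{2} = \frac{1713481}{36}$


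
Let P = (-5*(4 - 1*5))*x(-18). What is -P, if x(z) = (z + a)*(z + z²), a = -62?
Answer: 122400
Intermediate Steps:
x(z) = (-62 + z)*(z + z²) (x(z) = (z - 62)*(z + z²) = (-62 + z)*(z + z²))
P = -122400 (P = (-5*(4 - 1*5))*(-18*(-62 + (-18)² - 61*(-18))) = (-5*(4 - 5))*(-18*(-62 + 324 + 1098)) = (-5*(-1))*(-18*1360) = 5*(-24480) = -122400)
-P = -1*(-122400) = 122400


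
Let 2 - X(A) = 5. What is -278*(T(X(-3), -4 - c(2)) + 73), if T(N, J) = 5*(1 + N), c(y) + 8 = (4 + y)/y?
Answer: -17514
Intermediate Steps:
c(y) = -8 + (4 + y)/y
X(A) = -3 (X(A) = 2 - 1*5 = 2 - 5 = -3)
T(N, J) = 5 + 5*N
-278*(T(X(-3), -4 - c(2)) + 73) = -278*((5 + 5*(-3)) + 73) = -278*((5 - 15) + 73) = -278*(-10 + 73) = -278*63 = -17514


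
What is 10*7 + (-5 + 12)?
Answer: 77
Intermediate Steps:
10*7 + (-5 + 12) = 70 + 7 = 77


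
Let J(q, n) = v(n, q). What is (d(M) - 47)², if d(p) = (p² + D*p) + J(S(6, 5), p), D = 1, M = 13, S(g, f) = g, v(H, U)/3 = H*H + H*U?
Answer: 767376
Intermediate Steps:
v(H, U) = 3*H² + 3*H*U (v(H, U) = 3*(H*H + H*U) = 3*(H² + H*U) = 3*H² + 3*H*U)
J(q, n) = 3*n*(n + q)
d(p) = p + p² + 3*p*(6 + p) (d(p) = (p² + 1*p) + 3*p*(p + 6) = (p² + p) + 3*p*(6 + p) = (p + p²) + 3*p*(6 + p) = p + p² + 3*p*(6 + p))
(d(M) - 47)² = (13*(19 + 4*13) - 47)² = (13*(19 + 52) - 47)² = (13*71 - 47)² = (923 - 47)² = 876² = 767376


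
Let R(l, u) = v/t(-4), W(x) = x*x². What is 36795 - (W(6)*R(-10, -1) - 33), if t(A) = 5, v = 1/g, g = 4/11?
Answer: 183546/5 ≈ 36709.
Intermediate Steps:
g = 4/11 (g = 4*(1/11) = 4/11 ≈ 0.36364)
v = 11/4 (v = 1/(4/11) = 11/4 ≈ 2.7500)
W(x) = x³
R(l, u) = 11/20 (R(l, u) = (11/4)/5 = (11/4)*(⅕) = 11/20)
36795 - (W(6)*R(-10, -1) - 33) = 36795 - (6³*(11/20) - 33) = 36795 - (216*(11/20) - 33) = 36795 - (594/5 - 33) = 36795 - 1*429/5 = 36795 - 429/5 = 183546/5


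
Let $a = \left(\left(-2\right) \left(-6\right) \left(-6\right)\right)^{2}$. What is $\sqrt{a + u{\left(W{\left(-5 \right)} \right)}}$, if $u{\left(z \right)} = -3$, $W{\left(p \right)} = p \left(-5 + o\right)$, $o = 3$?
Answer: $\sqrt{5181} \approx 71.979$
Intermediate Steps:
$W{\left(p \right)} = - 2 p$ ($W{\left(p \right)} = p \left(-5 + 3\right) = p \left(-2\right) = - 2 p$)
$a = 5184$ ($a = \left(12 \left(-6\right)\right)^{2} = \left(-72\right)^{2} = 5184$)
$\sqrt{a + u{\left(W{\left(-5 \right)} \right)}} = \sqrt{5184 - 3} = \sqrt{5181}$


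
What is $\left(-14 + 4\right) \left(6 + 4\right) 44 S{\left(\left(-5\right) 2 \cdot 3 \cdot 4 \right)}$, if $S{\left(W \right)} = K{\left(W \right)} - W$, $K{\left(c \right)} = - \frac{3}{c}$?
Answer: $-528110$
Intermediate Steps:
$S{\left(W \right)} = - W - \frac{3}{W}$ ($S{\left(W \right)} = - \frac{3}{W} - W = - W - \frac{3}{W}$)
$\left(-14 + 4\right) \left(6 + 4\right) 44 S{\left(\left(-5\right) 2 \cdot 3 \cdot 4 \right)} = \left(-14 + 4\right) \left(6 + 4\right) 44 \left(- \left(-5\right) 2 \cdot 3 \cdot 4 - \frac{3}{\left(-5\right) 2 \cdot 3 \cdot 4}\right) = \left(-10\right) 10 \cdot 44 \left(- \left(-10\right) 12 - \frac{3}{\left(-10\right) 12}\right) = \left(-100\right) 44 \left(\left(-1\right) \left(-120\right) - \frac{3}{-120}\right) = - 4400 \left(120 - - \frac{1}{40}\right) = - 4400 \left(120 + \frac{1}{40}\right) = \left(-4400\right) \frac{4801}{40} = -528110$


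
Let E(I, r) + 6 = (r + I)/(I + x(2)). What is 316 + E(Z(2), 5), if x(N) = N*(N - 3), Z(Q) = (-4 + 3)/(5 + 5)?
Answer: 923/3 ≈ 307.67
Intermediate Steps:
Z(Q) = -⅒ (Z(Q) = -1/10 = -1*⅒ = -⅒)
x(N) = N*(-3 + N)
E(I, r) = -6 + (I + r)/(-2 + I) (E(I, r) = -6 + (r + I)/(I + 2*(-3 + 2)) = -6 + (I + r)/(I + 2*(-1)) = -6 + (I + r)/(I - 2) = -6 + (I + r)/(-2 + I))
316 + E(Z(2), 5) = 316 + (12 + 5 - 5*(-⅒))/(-2 - ⅒) = 316 + (12 + 5 + ½)/(-21/10) = 316 - 10/21*35/2 = 316 - 25/3 = 923/3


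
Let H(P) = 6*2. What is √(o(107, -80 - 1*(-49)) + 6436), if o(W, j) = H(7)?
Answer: 4*√403 ≈ 80.299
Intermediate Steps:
H(P) = 12
o(W, j) = 12
√(o(107, -80 - 1*(-49)) + 6436) = √(12 + 6436) = √6448 = 4*√403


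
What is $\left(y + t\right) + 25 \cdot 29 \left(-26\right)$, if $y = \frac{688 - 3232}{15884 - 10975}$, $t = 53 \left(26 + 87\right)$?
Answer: $- \frac{63137193}{4909} \approx -12862.0$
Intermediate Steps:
$t = 5989$ ($t = 53 \cdot 113 = 5989$)
$y = - \frac{2544}{4909} \approx -0.51823$
$\left(y + t\right) + 25 \cdot 29 \left(-26\right) = \left(- \frac{2544}{4909} + 5989\right) + 25 \cdot 29 \left(-26\right) = \frac{29397457}{4909} + 725 \left(-26\right) = \frac{29397457}{4909} - 18850 = - \frac{63137193}{4909}$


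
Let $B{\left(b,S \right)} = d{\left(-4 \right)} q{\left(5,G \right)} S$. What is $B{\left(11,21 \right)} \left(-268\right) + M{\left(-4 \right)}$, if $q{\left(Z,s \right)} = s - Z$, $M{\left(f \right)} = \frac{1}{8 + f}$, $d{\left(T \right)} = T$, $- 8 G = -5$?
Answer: $- \frac{393959}{4} \approx -98490.0$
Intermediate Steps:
$G = \frac{5}{8}$ ($G = \left(- \frac{1}{8}\right) \left(-5\right) = \frac{5}{8} \approx 0.625$)
$B{\left(b,S \right)} = \frac{35 S}{2}$ ($B{\left(b,S \right)} = - 4 \left(\frac{5}{8} - 5\right) S = \left(-4\right) \left(- \frac{35}{8}\right) S = \frac{35 S}{2}$)
$B{\left(11,21 \right)} \left(-268\right) + M{\left(-4 \right)} = \frac{35}{2} \cdot 21 \left(-268\right) + \frac{1}{8 - 4} = \frac{735}{2} \left(-268\right) + \frac{1}{4} = -98490 + \frac{1}{4} = - \frac{393959}{4}$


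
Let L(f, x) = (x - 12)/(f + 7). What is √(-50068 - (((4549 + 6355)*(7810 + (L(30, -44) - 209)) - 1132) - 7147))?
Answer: I*√113499121229/37 ≈ 9105.3*I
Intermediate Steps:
L(f, x) = (-12 + x)/(7 + f)
√(-50068 - (((4549 + 6355)*(7810 + (L(30, -44) - 209)) - 1132) - 7147)) = √(-50068 - (((4549 + 6355)*(7810 + ((-12 - 44)/(7 + 30) - 209)) - 1132) - 7147)) = √(-50068 - ((10904*(7810 + (-56/37 - 209)) - 1132) - 7147)) = √(-50068 - ((10904*(7810 - 7789/37) - 1132) - 7147)) = √(-50068 - ((10904*(281181/37) - 1132) - 7147)) = √(-50068 - ((3065997624/37 - 1132) - 7147)) = √(-50068 - (3065955740/37 - 7147)) = √(-50068 - 1*3065691301/37) = √(-50068 - 3065691301/37) = √(-3067543817/37) = I*√113499121229/37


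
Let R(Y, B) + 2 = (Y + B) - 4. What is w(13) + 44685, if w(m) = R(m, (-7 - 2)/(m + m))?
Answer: 1161983/26 ≈ 44692.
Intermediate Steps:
R(Y, B) = -6 + B + Y (R(Y, B) = -2 + ((Y + B) - 4) = -2 + ((B + Y) - 4) = -2 + (-4 + B + Y) = -6 + B + Y)
w(m) = -6 + m - 9/(2*m) (w(m) = -6 + (-7 - 2)/(m + m) + m = -6 - 9*1/(2*m) + m = -6 - 9/(2*m) + m = -6 + m - 9/(2*m))
w(13) + 44685 = (-6 + 13 - 9/2/13) + 44685 = (-6 + 13 - 9/2*1/13) + 44685 = (-6 + 13 - 9/26) + 44685 = 173/26 + 44685 = 1161983/26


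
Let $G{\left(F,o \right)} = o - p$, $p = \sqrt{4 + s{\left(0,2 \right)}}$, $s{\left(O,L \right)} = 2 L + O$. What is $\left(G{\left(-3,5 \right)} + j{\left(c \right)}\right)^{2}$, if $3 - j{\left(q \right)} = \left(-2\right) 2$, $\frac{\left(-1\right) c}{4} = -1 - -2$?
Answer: $152 - 48 \sqrt{2} \approx 84.118$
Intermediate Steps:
$c = -4$ ($c = - 4 \left(-1 - -2\right) = - 4 \left(-1 + 2\right) = \left(-4\right) 1 = -4$)
$s{\left(O,L \right)} = O + 2 L$
$j{\left(q \right)} = 7$ ($j{\left(q \right)} = 3 - \left(-2\right) 2 = 3 - -4 = 3 + 4 = 7$)
$p = 2 \sqrt{2}$ ($p = \sqrt{4 + \left(0 + 2 \cdot 2\right)} = \sqrt{4 + \left(0 + 4\right)} = \sqrt{4 + 4} = \sqrt{8} = 2 \sqrt{2} \approx 2.8284$)
$G{\left(F,o \right)} = o - 2 \sqrt{2}$
$\left(G{\left(-3,5 \right)} + j{\left(c \right)}\right)^{2} = \left(\left(5 - 2 \sqrt{2}\right) + 7\right)^{2} = \left(12 - 2 \sqrt{2}\right)^{2}$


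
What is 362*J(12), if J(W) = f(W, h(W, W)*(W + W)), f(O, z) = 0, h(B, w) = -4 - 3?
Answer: 0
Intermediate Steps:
h(B, w) = -7
J(W) = 0
362*J(12) = 362*0 = 0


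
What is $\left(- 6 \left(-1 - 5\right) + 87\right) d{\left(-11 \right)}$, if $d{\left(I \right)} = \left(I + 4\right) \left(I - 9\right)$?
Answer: $17220$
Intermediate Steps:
$d{\left(I \right)} = \left(-9 + I\right) \left(4 + I\right)$ ($d{\left(I \right)} = \left(4 + I\right) \left(-9 + I\right) = \left(-9 + I\right) \left(4 + I\right)$)
$\left(- 6 \left(-1 - 5\right) + 87\right) d{\left(-11 \right)} = \left(- 6 \left(-1 - 5\right) + 87\right) \left(-36 + \left(-11\right)^{2} - -55\right) = \left(\left(-6\right) \left(-6\right) + 87\right) \left(-36 + 121 + 55\right) = \left(36 + 87\right) 140 = 123 \cdot 140 = 17220$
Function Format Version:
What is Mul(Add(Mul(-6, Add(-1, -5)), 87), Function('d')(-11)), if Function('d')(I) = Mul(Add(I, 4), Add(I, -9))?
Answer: 17220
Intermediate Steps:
Function('d')(I) = Mul(Add(-9, I), Add(4, I)) (Function('d')(I) = Mul(Add(4, I), Add(-9, I)) = Mul(Add(-9, I), Add(4, I)))
Mul(Add(Mul(-6, Add(-1, -5)), 87), Function('d')(-11)) = Mul(Add(Mul(-6, Add(-1, -5)), 87), Add(-36, Pow(-11, 2), Mul(-5, -11))) = Mul(Add(Mul(-6, -6), 87), Add(-36, 121, 55)) = Mul(Add(36, 87), 140) = Mul(123, 140) = 17220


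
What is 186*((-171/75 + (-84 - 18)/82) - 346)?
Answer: -66636732/1025 ≈ -65011.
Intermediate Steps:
186*((-171/75 + (-84 - 18)/82) - 346) = 186*((-171*1/75 - 102*1/82) - 346) = 186*((-57/25 - 51/41) - 346) = 186*(-3612/1025 - 346) = 186*(-358262/1025) = -66636732/1025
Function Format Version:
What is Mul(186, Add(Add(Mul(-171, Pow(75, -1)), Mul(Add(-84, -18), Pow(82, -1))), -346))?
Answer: Rational(-66636732, 1025) ≈ -65011.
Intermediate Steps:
Mul(186, Add(Add(Mul(-171, Pow(75, -1)), Mul(Add(-84, -18), Pow(82, -1))), -346)) = Mul(186, Add(Add(Mul(-171, Rational(1, 75)), Mul(-102, Rational(1, 82))), -346)) = Mul(186, Add(Add(Rational(-57, 25), Rational(-51, 41)), -346)) = Mul(186, Add(Rational(-3612, 1025), -346)) = Mul(186, Rational(-358262, 1025)) = Rational(-66636732, 1025)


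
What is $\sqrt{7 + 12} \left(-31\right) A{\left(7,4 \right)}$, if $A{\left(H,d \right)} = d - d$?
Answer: $0$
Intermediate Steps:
$A{\left(H,d \right)} = 0$
$\sqrt{7 + 12} \left(-31\right) A{\left(7,4 \right)} = \sqrt{7 + 12} \left(-31\right) 0 = \sqrt{19} \left(-31\right) 0 = - 31 \sqrt{19} \cdot 0 = 0$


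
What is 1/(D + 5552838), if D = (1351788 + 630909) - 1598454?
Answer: 1/5937081 ≈ 1.6843e-7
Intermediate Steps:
D = 384243 (D = 1982697 - 1598454 = 384243)
1/(D + 5552838) = 1/(384243 + 5552838) = 1/5937081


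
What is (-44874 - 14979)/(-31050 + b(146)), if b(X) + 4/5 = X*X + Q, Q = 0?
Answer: 299265/48674 ≈ 6.1484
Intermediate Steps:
b(X) = -4/5 + X**2 (b(X) = -4/5 + (X*X + 0) = -4/5 + (X**2 + 0) = -4/5 + X**2)
(-44874 - 14979)/(-31050 + b(146)) = (-44874 - 14979)/(-31050 + (-4/5 + 146**2)) = -59853/(-31050 + (-4/5 + 21316)) = -59853/(-31050 + 106576/5) = -59853/(-48674/5) = -59853*(-5/48674) = 299265/48674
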